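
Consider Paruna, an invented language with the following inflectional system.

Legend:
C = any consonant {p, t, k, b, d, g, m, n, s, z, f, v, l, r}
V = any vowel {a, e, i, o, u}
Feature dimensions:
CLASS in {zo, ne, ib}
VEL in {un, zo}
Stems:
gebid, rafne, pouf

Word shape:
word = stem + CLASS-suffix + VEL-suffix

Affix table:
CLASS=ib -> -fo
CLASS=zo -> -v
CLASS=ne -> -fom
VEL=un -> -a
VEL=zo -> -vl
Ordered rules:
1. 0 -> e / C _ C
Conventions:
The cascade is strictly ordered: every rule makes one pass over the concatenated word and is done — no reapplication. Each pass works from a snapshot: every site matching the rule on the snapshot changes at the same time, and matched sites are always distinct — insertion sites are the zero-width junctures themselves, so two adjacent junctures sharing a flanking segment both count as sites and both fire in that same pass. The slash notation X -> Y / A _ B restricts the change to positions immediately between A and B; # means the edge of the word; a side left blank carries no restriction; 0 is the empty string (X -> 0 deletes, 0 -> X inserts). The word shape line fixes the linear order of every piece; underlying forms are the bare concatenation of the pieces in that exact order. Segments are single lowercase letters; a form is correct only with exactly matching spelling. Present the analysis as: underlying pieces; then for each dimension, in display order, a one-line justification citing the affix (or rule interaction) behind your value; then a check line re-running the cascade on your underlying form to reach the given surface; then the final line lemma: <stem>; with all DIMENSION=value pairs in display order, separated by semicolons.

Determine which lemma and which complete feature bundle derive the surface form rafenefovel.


underlying: rafne-fo-vl
CLASS=ib - signalled by the affix -fo
VEL=zo - signalled by the affix -vl
check: rafnefovl -> rafenefovel
lemma: rafne; CLASS=ib; VEL=zo


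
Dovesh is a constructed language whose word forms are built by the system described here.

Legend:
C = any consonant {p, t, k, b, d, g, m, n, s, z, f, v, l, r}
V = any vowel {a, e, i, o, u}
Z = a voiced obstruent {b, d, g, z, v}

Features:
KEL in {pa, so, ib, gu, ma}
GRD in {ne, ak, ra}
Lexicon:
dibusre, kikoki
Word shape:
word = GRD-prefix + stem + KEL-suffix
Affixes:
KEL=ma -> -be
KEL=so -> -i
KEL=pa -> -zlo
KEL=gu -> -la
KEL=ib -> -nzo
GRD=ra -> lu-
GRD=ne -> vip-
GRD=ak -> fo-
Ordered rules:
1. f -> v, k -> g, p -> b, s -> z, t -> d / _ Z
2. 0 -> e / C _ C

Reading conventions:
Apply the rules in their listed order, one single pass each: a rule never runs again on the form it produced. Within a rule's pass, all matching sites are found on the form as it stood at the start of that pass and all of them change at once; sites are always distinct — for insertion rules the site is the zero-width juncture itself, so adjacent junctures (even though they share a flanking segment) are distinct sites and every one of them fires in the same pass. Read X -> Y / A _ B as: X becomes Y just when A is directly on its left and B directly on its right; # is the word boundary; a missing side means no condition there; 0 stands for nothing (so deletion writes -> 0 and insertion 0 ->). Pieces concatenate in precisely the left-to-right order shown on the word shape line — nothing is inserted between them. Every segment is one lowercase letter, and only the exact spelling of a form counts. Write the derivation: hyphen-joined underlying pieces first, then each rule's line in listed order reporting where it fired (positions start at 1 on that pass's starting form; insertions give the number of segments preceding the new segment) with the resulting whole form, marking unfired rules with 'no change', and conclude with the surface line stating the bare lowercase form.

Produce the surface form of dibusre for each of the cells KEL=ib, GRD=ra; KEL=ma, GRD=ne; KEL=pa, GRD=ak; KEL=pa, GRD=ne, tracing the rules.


cell KEL=ib, GRD=ra:
underlying: lu-dibusre-nzo
1. f -> v, k -> g, p -> b, s -> z, t -> d / _ Z: no change
2. 0 -> e / C _ C: inserts after position(s) 7, 10: ludibuserenezo
surface: ludibuserenezo

cell KEL=ma, GRD=ne:
underlying: vip-dibusre-be
1. f -> v, k -> g, p -> b, s -> z, t -> d / _ Z: fires at position(s) 3: vibdibusrebe
2. 0 -> e / C _ C: inserts after position(s) 3, 8: vibedibuserebe
surface: vibedibuserebe

cell KEL=pa, GRD=ak:
underlying: fo-dibusre-zlo
1. f -> v, k -> g, p -> b, s -> z, t -> d / _ Z: no change
2. 0 -> e / C _ C: inserts after position(s) 7, 10: fodibuserezelo
surface: fodibuserezelo

cell KEL=pa, GRD=ne:
underlying: vip-dibusre-zlo
1. f -> v, k -> g, p -> b, s -> z, t -> d / _ Z: fires at position(s) 3: vibdibusrezlo
2. 0 -> e / C _ C: inserts after position(s) 3, 8, 11: vibedibuserezelo
surface: vibedibuserezelo


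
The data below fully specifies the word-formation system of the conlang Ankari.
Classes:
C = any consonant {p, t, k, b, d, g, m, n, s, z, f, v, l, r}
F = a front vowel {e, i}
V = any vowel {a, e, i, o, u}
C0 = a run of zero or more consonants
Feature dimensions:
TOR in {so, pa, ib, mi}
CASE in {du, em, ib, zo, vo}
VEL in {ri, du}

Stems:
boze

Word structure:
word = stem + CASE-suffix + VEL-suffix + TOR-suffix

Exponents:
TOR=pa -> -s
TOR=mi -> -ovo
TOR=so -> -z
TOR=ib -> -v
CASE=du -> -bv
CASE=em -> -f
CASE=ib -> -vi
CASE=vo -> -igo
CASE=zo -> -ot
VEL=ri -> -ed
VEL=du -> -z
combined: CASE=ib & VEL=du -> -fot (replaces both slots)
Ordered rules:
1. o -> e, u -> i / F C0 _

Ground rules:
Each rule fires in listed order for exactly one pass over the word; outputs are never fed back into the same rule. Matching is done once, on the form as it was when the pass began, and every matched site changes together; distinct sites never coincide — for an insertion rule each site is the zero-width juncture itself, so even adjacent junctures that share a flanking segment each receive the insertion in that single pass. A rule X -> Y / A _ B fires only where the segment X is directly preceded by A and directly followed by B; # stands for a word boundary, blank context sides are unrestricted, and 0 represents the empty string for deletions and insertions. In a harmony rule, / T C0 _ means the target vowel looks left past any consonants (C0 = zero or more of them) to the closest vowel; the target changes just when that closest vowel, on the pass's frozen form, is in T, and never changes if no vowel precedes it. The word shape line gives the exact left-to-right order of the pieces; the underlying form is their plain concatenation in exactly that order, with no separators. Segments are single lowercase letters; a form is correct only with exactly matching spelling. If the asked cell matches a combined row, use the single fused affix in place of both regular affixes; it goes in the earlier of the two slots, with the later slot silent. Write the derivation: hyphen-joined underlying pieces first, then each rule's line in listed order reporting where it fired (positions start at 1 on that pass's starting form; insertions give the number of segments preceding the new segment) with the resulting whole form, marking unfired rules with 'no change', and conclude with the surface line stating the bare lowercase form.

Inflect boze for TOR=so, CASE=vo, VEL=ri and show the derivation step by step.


underlying: boze-igo-ed-z
1. o -> e, u -> i / F C0 _: fires at position(s) 7: bozeigeedz
surface: bozeigeedz


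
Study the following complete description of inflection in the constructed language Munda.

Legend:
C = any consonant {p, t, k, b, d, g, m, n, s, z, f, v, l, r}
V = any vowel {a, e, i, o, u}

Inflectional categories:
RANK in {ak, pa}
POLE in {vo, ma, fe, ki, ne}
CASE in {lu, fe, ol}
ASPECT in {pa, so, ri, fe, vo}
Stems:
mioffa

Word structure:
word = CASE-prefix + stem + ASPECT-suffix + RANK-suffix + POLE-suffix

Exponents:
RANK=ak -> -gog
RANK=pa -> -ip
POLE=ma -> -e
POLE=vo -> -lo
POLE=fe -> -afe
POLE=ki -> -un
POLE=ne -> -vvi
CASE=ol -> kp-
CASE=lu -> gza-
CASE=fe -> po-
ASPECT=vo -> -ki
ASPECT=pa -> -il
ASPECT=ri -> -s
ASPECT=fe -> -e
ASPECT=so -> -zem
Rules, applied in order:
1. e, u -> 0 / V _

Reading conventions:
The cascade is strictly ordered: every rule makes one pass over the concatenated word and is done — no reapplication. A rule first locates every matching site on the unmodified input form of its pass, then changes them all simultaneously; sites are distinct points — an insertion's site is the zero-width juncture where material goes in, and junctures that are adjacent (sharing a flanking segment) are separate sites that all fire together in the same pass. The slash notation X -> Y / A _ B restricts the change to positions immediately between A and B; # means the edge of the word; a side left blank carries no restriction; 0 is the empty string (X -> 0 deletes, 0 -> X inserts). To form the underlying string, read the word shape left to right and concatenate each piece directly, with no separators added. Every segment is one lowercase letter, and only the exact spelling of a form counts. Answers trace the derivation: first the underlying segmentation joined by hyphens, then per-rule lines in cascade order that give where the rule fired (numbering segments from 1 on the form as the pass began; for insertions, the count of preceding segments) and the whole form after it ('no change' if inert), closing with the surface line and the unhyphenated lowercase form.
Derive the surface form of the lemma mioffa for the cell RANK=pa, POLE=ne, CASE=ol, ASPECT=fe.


underlying: kp-mioffa-e-ip-vvi
1. e, u -> 0 / V _: fires at position(s) 9: kpmioffaipvvi
surface: kpmioffaipvvi


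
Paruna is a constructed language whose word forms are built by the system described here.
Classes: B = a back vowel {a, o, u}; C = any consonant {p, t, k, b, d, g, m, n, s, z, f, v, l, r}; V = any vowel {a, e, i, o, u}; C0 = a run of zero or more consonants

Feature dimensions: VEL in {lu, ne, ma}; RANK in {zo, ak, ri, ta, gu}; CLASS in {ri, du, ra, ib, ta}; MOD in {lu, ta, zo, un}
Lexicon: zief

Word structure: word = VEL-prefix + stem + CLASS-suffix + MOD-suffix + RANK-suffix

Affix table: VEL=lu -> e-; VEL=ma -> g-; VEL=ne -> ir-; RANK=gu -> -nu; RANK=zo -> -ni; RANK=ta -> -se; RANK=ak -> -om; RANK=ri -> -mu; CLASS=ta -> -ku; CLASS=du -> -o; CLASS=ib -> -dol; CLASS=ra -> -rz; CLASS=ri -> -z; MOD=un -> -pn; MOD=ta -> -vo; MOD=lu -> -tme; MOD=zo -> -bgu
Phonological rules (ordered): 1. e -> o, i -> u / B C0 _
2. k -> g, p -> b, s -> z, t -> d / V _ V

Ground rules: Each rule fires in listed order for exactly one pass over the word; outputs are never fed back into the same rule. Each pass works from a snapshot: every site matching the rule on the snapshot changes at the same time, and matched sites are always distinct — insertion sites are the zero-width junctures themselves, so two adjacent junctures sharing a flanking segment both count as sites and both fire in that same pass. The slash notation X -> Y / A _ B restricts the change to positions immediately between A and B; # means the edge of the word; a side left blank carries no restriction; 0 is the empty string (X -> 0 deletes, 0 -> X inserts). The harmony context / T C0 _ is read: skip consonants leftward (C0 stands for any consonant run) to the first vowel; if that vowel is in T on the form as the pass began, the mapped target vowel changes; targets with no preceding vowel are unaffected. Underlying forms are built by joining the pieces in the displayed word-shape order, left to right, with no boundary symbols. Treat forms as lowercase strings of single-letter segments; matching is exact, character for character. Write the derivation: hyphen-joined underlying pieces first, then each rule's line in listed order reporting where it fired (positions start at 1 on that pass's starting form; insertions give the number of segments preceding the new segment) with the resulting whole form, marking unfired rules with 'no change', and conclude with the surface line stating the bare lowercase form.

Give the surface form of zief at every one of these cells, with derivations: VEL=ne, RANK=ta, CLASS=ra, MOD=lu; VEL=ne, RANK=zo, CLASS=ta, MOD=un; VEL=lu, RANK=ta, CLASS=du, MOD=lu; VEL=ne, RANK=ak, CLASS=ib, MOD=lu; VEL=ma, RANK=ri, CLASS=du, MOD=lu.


cell VEL=ne, RANK=ta, CLASS=ra, MOD=lu:
underlying: ir-zief-rz-tme-se
1. e -> o, i -> u / B C0 _: no change
2. k -> g, p -> b, s -> z, t -> d / V _ V: fires at position(s) 12: irziefrztmeze
surface: irziefrztmeze

cell VEL=ne, RANK=zo, CLASS=ta, MOD=un:
underlying: ir-zief-ku-pn-ni
1. e -> o, i -> u / B C0 _: fires at position(s) 12: irziefkupnnu
2. k -> g, p -> b, s -> z, t -> d / V _ V: no change
surface: irziefkupnnu

cell VEL=lu, RANK=ta, CLASS=du, MOD=lu:
underlying: e-zief-o-tme-se
1. e -> o, i -> u / B C0 _: fires at position(s) 9: eziefotmose
2. k -> g, p -> b, s -> z, t -> d / V _ V: fires at position(s) 10: eziefotmoze
surface: eziefotmoze

cell VEL=ne, RANK=ak, CLASS=ib, MOD=lu:
underlying: ir-zief-dol-tme-om
1. e -> o, i -> u / B C0 _: fires at position(s) 12: irziefdoltmoom
2. k -> g, p -> b, s -> z, t -> d / V _ V: no change
surface: irziefdoltmoom

cell VEL=ma, RANK=ri, CLASS=du, MOD=lu:
underlying: g-zief-o-tme-mu
1. e -> o, i -> u / B C0 _: fires at position(s) 9: gziefotmomu
2. k -> g, p -> b, s -> z, t -> d / V _ V: no change
surface: gziefotmomu


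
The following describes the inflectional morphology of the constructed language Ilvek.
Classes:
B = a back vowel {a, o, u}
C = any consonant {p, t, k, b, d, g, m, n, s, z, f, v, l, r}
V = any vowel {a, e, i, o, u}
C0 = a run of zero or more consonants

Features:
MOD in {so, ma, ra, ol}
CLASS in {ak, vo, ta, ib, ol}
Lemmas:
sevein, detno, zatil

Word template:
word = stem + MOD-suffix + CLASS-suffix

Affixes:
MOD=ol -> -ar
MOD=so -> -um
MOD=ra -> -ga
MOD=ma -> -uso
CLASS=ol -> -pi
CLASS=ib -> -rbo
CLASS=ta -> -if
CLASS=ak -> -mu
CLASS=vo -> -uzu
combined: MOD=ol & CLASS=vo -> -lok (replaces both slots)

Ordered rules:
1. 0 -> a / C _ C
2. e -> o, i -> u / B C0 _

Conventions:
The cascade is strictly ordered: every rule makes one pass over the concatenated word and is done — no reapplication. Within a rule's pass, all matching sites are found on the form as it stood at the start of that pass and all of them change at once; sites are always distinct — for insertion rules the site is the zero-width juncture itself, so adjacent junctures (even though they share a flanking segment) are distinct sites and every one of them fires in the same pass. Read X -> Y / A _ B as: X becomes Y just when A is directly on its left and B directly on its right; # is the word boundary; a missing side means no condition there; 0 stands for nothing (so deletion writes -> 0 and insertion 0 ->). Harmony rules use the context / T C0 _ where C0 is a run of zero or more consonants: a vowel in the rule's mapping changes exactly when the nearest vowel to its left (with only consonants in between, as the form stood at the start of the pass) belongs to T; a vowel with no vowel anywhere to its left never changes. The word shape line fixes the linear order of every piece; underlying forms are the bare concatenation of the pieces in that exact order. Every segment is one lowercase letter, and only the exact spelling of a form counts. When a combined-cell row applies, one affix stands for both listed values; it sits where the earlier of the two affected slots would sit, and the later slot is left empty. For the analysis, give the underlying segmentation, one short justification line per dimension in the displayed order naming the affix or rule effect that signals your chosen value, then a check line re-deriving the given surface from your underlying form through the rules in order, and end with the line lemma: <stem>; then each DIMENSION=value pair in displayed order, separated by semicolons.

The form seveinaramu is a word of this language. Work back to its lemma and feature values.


underlying: sevein-ar-mu
MOD=ol - signalled by the affix -ar
CLASS=ak - signalled by the affix -mu
check: seveinarmu -> seveinaramu -> seveinaramu
lemma: sevein; MOD=ol; CLASS=ak


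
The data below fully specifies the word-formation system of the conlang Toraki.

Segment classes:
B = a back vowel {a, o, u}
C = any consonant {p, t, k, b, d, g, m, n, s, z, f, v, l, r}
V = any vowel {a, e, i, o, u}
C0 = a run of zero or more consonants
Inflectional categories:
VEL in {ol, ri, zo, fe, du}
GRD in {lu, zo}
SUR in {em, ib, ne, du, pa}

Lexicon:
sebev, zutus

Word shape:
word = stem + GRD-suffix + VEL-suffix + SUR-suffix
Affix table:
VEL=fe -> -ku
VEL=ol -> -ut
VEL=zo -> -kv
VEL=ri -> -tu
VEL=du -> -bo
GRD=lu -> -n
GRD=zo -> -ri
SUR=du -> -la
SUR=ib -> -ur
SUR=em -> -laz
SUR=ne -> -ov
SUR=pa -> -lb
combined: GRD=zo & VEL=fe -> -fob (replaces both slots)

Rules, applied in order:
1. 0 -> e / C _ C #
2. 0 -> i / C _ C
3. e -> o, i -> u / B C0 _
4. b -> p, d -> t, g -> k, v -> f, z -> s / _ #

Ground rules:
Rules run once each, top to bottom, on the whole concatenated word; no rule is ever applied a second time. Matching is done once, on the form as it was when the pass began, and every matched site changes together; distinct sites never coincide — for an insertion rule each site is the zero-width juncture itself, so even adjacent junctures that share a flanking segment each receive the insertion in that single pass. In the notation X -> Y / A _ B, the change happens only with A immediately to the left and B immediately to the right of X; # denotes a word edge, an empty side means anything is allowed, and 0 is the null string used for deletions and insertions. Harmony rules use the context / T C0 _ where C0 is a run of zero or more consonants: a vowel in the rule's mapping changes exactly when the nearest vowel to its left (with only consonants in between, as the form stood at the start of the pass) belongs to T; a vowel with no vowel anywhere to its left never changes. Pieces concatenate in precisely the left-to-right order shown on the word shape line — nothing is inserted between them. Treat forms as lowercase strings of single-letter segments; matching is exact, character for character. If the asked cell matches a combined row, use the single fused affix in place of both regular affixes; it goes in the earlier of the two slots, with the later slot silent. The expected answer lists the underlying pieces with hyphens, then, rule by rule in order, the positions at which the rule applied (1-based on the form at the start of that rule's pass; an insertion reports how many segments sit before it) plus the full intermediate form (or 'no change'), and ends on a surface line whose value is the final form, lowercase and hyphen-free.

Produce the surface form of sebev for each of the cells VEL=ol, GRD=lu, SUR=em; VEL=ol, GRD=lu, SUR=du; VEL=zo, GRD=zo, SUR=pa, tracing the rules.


cell VEL=ol, GRD=lu, SUR=em:
underlying: sebev-n-ut-laz
1. 0 -> e / C _ C #: no change
2. 0 -> i / C _ C: inserts after position(s) 5, 8: sebevinutilaz
3. e -> o, i -> u / B C0 _: fires at position(s) 10: sebevinutulaz
4. b -> p, d -> t, g -> k, v -> f, z -> s / _ #: fires at position(s) 13: sebevinutulas
surface: sebevinutulas

cell VEL=ol, GRD=lu, SUR=du:
underlying: sebev-n-ut-la
1. 0 -> e / C _ C #: no change
2. 0 -> i / C _ C: inserts after position(s) 5, 8: sebevinutila
3. e -> o, i -> u / B C0 _: fires at position(s) 10: sebevinutula
4. b -> p, d -> t, g -> k, v -> f, z -> s / _ #: no change
surface: sebevinutula

cell VEL=zo, GRD=zo, SUR=pa:
underlying: sebev-ri-kv-lb
1. 0 -> e / C _ C #: inserts after position(s) 10: sebevrikvleb
2. 0 -> i / C _ C: inserts after position(s) 5, 8, 9: sebevirikivileb
3. e -> o, i -> u / B C0 _: no change
4. b -> p, d -> t, g -> k, v -> f, z -> s / _ #: fires at position(s) 15: sebevirikivilep
surface: sebevirikivilep


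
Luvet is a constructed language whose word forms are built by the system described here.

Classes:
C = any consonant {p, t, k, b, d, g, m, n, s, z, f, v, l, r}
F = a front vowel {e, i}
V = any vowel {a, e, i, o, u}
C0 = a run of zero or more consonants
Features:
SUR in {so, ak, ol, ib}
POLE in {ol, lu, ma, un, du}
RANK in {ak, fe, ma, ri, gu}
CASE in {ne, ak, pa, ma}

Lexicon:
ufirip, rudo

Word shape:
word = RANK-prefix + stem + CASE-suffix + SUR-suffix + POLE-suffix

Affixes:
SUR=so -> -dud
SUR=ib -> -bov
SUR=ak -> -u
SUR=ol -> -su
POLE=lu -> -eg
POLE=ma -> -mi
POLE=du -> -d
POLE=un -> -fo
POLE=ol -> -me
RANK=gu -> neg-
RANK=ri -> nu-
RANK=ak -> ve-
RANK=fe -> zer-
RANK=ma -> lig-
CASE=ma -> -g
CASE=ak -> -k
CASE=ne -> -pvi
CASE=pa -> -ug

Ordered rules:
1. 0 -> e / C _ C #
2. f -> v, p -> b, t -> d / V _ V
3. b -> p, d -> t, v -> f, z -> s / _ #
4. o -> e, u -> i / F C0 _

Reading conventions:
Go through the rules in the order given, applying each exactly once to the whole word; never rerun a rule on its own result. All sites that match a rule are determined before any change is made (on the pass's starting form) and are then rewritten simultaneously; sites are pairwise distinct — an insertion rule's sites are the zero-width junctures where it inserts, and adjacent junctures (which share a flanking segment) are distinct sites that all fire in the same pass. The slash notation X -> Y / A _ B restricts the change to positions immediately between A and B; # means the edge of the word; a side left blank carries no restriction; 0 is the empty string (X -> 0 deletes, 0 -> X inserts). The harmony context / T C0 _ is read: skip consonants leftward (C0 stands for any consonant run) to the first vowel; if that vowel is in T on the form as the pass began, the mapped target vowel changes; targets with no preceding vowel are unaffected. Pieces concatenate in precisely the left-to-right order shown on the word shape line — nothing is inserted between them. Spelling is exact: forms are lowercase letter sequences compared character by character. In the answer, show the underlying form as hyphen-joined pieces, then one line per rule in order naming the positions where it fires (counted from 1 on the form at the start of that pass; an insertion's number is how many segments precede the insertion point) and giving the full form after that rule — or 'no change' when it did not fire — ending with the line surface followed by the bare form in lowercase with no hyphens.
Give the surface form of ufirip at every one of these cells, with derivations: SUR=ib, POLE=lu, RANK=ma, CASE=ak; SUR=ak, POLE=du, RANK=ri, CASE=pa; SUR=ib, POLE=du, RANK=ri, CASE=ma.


cell SUR=ib, POLE=lu, RANK=ma, CASE=ak:
underlying: lig-ufirip-k-bov-eg
1. 0 -> e / C _ C #: no change
2. f -> v, p -> b, t -> d / V _ V: fires at position(s) 5: liguviripkboveg
3. b -> p, d -> t, v -> f, z -> s / _ #: no change
4. o -> e, u -> i / F C0 _: fires at position(s) 4, 12: ligiviripkbeveg
surface: ligiviripkbeveg

cell SUR=ak, POLE=du, RANK=ri, CASE=pa:
underlying: nu-ufirip-ug-u-d
1. 0 -> e / C _ C #: no change
2. f -> v, p -> b, t -> d / V _ V: fires at position(s) 4, 8: nuuviribugud
3. b -> p, d -> t, v -> f, z -> s / _ #: fires at position(s) 12: nuuviribugut
4. o -> e, u -> i / F C0 _: fires at position(s) 9: nuuviribigut
surface: nuuviribigut

cell SUR=ib, POLE=du, RANK=ri, CASE=ma:
underlying: nu-ufirip-g-bov-d
1. 0 -> e / C _ C #: inserts after position(s) 12: nuufiripgboved
2. f -> v, p -> b, t -> d / V _ V: fires at position(s) 4: nuuviripgboved
3. b -> p, d -> t, v -> f, z -> s / _ #: fires at position(s) 14: nuuviripgbovet
4. o -> e, u -> i / F C0 _: fires at position(s) 11: nuuviripgbevet
surface: nuuviripgbevet


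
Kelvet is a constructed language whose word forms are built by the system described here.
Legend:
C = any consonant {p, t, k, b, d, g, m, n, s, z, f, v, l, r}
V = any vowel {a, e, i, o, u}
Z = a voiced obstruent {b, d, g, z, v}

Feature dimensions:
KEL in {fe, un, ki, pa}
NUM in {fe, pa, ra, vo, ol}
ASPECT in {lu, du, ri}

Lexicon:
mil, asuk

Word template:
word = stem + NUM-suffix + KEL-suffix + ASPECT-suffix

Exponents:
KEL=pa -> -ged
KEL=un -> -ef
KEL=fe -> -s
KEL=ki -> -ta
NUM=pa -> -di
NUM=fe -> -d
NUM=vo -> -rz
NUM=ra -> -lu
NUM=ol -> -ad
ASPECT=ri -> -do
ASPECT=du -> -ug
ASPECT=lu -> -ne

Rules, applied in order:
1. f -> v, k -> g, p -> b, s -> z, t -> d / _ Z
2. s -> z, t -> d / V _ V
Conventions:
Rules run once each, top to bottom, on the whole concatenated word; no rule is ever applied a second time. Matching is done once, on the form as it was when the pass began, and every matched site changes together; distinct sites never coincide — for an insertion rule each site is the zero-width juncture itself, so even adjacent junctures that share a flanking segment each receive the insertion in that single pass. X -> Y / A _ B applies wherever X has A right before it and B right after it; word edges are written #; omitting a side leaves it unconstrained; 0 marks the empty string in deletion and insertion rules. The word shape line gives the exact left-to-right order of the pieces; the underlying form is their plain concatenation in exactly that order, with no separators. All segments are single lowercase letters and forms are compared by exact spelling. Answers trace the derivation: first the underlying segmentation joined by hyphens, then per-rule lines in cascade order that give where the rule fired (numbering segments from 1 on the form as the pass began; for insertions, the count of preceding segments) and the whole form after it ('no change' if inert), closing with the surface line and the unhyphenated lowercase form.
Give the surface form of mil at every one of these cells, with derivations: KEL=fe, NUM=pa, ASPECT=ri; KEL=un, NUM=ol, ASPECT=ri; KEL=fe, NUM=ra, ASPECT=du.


cell KEL=fe, NUM=pa, ASPECT=ri:
underlying: mil-di-s-do
1. f -> v, k -> g, p -> b, s -> z, t -> d / _ Z: fires at position(s) 6: mildizdo
2. s -> z, t -> d / V _ V: no change
surface: mildizdo

cell KEL=un, NUM=ol, ASPECT=ri:
underlying: mil-ad-ef-do
1. f -> v, k -> g, p -> b, s -> z, t -> d / _ Z: fires at position(s) 7: miladevdo
2. s -> z, t -> d / V _ V: no change
surface: miladevdo

cell KEL=fe, NUM=ra, ASPECT=du:
underlying: mil-lu-s-ug
1. f -> v, k -> g, p -> b, s -> z, t -> d / _ Z: no change
2. s -> z, t -> d / V _ V: fires at position(s) 6: milluzug
surface: milluzug


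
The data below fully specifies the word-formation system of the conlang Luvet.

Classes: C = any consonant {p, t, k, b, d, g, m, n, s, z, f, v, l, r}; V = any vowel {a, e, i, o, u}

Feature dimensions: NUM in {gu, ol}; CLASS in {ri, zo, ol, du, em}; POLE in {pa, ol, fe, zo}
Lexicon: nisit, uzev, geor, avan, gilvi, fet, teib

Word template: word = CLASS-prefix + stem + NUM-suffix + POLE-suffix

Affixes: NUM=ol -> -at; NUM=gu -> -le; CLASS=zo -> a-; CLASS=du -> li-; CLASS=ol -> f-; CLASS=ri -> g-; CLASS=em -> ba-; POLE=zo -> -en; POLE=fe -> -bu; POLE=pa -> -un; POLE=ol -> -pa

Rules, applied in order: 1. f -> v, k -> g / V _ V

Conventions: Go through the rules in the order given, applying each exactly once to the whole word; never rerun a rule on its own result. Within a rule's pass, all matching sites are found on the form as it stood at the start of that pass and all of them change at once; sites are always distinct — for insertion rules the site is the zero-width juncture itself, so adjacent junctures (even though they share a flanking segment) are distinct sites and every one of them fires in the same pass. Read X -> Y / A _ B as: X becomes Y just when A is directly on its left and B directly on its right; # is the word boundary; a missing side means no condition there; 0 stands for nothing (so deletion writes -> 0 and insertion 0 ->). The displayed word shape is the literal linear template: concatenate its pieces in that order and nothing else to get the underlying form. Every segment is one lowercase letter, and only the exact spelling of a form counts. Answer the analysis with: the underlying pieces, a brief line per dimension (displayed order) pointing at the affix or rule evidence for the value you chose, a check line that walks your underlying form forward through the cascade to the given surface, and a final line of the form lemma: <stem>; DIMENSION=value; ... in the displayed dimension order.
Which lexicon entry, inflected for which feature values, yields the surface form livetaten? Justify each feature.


underlying: li-fet-at-en
NUM=ol - signalled by the affix -at
CLASS=du - signalled by the affix li-
POLE=zo - signalled by the affix -en
check: lifetaten -> livetaten
lemma: fet; NUM=ol; CLASS=du; POLE=zo


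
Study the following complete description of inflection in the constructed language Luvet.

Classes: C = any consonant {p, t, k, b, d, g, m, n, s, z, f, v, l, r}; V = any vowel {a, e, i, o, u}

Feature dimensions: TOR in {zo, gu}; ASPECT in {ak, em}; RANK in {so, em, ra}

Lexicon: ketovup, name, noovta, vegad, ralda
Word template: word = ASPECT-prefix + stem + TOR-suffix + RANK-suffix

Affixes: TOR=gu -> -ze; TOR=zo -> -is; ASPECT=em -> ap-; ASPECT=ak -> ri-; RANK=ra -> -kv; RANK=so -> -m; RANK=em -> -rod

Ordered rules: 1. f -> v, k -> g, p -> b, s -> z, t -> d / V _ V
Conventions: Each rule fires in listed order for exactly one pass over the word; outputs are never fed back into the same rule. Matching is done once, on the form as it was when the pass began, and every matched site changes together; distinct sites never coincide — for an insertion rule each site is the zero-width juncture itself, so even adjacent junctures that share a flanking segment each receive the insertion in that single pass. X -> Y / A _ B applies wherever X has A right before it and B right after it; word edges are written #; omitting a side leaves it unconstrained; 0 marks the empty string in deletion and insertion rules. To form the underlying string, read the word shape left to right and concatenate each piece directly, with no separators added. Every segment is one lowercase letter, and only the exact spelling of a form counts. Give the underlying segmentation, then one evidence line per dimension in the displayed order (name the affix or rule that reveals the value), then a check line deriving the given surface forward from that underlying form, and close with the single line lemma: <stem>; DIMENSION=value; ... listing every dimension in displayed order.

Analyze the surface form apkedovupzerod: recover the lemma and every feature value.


underlying: ap-ketovup-ze-rod
TOR=gu - signalled by the affix -ze
ASPECT=em - signalled by the affix ap-
RANK=em - signalled by the affix -rod
check: apketovupzerod -> apkedovupzerod
lemma: ketovup; TOR=gu; ASPECT=em; RANK=em


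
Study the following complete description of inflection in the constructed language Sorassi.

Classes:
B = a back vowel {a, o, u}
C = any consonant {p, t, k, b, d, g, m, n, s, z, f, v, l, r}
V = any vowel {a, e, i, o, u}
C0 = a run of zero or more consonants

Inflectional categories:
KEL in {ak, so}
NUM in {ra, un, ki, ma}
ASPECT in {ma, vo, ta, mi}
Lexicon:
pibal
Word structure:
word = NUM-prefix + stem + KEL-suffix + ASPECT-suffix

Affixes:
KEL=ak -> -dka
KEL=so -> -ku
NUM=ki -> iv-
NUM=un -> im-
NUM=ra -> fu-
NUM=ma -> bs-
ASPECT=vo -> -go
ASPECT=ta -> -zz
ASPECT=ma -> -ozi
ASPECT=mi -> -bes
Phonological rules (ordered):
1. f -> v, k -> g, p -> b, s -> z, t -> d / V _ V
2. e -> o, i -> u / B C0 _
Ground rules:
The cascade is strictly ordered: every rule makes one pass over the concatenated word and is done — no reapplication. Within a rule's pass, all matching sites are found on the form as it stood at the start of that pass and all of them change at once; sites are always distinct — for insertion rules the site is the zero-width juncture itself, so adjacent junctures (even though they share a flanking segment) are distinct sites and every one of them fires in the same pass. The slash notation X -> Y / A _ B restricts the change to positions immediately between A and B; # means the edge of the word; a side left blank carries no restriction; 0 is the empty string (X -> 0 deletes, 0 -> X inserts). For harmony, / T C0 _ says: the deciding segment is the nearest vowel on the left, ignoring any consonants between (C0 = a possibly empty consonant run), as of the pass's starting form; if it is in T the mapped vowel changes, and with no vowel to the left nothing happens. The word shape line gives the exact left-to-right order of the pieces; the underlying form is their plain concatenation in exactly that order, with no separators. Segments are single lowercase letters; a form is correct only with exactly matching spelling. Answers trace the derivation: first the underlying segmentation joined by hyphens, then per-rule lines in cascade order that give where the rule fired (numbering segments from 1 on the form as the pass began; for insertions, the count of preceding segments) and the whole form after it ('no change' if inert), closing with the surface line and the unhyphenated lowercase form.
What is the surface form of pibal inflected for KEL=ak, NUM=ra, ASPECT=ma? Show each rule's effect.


underlying: fu-pibal-dka-ozi
1. f -> v, k -> g, p -> b, s -> z, t -> d / V _ V: fires at position(s) 3: fubibaldkaozi
2. e -> o, i -> u / B C0 _: fires at position(s) 4, 13: fububaldkaozu
surface: fububaldkaozu


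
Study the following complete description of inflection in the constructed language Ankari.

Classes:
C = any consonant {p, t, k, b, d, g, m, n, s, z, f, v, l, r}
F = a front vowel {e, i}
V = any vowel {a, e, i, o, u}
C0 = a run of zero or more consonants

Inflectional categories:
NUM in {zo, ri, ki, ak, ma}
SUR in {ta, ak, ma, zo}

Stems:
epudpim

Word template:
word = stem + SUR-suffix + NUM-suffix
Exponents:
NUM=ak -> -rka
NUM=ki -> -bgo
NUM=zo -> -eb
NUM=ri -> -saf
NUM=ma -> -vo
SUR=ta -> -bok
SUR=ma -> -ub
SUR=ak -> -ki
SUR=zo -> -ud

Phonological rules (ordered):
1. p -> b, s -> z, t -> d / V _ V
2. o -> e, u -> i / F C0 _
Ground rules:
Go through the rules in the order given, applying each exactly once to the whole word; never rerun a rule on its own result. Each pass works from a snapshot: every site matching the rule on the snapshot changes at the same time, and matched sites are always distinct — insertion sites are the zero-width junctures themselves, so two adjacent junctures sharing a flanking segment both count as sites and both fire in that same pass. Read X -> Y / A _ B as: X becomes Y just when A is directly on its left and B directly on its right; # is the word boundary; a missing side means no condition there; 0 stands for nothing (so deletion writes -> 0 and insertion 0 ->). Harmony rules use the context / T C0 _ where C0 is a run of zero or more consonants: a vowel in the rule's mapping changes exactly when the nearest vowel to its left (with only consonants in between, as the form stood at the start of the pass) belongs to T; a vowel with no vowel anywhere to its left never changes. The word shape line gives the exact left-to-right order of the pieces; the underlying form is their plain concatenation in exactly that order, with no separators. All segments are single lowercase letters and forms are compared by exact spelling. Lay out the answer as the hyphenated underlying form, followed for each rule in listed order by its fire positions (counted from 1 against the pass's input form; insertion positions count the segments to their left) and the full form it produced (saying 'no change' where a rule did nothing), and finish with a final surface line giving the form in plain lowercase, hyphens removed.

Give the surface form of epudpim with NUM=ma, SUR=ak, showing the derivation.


underlying: epudpim-ki-vo
1. p -> b, s -> z, t -> d / V _ V: fires at position(s) 2: ebudpimkivo
2. o -> e, u -> i / F C0 _: fires at position(s) 3, 11: ebidpimkive
surface: ebidpimkive


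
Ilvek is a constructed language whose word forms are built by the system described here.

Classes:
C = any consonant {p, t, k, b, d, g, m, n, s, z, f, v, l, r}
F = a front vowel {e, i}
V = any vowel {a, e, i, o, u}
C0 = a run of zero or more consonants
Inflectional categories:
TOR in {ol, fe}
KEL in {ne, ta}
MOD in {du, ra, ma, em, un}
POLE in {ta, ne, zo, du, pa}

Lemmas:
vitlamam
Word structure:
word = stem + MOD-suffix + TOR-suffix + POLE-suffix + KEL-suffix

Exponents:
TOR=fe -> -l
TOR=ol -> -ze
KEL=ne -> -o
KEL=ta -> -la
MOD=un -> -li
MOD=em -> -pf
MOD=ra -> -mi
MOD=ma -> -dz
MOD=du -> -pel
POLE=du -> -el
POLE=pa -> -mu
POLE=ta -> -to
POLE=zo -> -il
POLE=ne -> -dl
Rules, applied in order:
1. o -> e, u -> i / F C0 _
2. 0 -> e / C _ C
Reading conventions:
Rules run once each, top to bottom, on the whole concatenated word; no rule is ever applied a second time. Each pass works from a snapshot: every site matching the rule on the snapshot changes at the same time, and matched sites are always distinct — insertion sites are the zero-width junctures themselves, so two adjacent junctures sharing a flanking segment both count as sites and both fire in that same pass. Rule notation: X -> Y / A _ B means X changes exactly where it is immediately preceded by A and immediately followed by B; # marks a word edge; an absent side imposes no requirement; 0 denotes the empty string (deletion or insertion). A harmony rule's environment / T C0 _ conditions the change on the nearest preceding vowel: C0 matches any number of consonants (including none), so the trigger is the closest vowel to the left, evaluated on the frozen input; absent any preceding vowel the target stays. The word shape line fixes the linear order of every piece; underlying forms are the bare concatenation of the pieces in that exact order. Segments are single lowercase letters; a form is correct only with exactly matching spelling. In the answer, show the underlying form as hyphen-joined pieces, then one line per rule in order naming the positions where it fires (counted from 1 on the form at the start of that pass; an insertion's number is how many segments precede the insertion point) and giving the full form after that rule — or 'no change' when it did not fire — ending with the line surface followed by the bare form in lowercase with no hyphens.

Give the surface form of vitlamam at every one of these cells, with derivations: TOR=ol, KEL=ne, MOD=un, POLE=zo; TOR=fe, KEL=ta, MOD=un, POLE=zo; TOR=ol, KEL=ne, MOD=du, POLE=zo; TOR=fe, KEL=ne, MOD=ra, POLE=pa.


cell TOR=ol, KEL=ne, MOD=un, POLE=zo:
underlying: vitlamam-li-ze-il-o
1. o -> e, u -> i / F C0 _: fires at position(s) 15: vitlamamlizeile
2. 0 -> e / C _ C: inserts after position(s) 3, 8: vitelamamelizeile
surface: vitelamamelizeile

cell TOR=fe, KEL=ta, MOD=un, POLE=zo:
underlying: vitlamam-li-l-il-la
1. o -> e, u -> i / F C0 _: no change
2. 0 -> e / C _ C: inserts after position(s) 3, 8, 13: vitelamamelililela
surface: vitelamamelililela

cell TOR=ol, KEL=ne, MOD=du, POLE=zo:
underlying: vitlamam-pel-ze-il-o
1. o -> e, u -> i / F C0 _: fires at position(s) 16: vitlamampelzeile
2. 0 -> e / C _ C: inserts after position(s) 3, 8, 11: vitelamamepelezeile
surface: vitelamamepelezeile

cell TOR=fe, KEL=ne, MOD=ra, POLE=pa:
underlying: vitlamam-mi-l-mu-o
1. o -> e, u -> i / F C0 _: fires at position(s) 13: vitlamammilmio
2. 0 -> e / C _ C: inserts after position(s) 3, 8, 11: vitelamamemilemio
surface: vitelamamemilemio


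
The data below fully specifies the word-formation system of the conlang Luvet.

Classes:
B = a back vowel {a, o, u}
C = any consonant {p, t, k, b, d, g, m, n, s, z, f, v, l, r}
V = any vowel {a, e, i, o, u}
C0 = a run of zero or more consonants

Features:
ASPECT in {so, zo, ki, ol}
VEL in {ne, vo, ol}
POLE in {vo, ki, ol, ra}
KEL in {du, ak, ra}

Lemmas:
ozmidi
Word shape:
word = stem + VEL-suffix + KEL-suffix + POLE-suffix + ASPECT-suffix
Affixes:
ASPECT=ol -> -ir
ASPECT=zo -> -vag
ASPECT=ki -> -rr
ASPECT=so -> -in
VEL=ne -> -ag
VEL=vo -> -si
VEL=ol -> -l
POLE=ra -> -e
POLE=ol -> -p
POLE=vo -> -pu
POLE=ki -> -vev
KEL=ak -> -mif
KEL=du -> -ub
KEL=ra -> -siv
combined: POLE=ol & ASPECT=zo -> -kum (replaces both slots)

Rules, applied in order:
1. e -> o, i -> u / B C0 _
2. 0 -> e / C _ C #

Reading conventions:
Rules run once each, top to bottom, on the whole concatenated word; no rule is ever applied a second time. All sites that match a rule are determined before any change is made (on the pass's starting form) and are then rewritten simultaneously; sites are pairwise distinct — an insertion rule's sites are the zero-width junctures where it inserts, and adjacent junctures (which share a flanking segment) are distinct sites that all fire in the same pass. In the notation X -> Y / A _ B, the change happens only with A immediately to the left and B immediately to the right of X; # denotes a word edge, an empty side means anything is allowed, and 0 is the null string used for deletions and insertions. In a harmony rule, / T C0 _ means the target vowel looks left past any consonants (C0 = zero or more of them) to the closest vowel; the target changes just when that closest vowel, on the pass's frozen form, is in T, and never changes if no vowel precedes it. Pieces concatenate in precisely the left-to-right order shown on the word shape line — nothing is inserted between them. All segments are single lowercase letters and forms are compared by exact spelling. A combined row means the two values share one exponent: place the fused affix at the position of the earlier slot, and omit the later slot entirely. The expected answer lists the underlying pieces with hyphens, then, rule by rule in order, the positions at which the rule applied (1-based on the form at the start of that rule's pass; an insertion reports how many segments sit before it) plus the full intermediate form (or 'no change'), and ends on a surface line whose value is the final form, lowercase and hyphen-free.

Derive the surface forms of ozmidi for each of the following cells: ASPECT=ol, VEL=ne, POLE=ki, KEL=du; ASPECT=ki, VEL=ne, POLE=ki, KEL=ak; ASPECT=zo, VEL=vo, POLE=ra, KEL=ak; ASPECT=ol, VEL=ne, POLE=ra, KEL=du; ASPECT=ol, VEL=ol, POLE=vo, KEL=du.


cell ASPECT=ol, VEL=ne, POLE=ki, KEL=du:
underlying: ozmidi-ag-ub-vev-ir
1. e -> o, i -> u / B C0 _: fires at position(s) 4, 12: ozmudiagubvovir
2. 0 -> e / C _ C #: no change
surface: ozmudiagubvovir

cell ASPECT=ki, VEL=ne, POLE=ki, KEL=ak:
underlying: ozmidi-ag-mif-vev-rr
1. e -> o, i -> u / B C0 _: fires at position(s) 4, 10: ozmudiagmufvevrr
2. 0 -> e / C _ C #: inserts after position(s) 15: ozmudiagmufvevrer
surface: ozmudiagmufvevrer

cell ASPECT=zo, VEL=vo, POLE=ra, KEL=ak:
underlying: ozmidi-si-mif-e-vag
1. e -> o, i -> u / B C0 _: fires at position(s) 4: ozmudisimifevag
2. 0 -> e / C _ C #: no change
surface: ozmudisimifevag

cell ASPECT=ol, VEL=ne, POLE=ra, KEL=du:
underlying: ozmidi-ag-ub-e-ir
1. e -> o, i -> u / B C0 _: fires at position(s) 4, 11: ozmudiaguboir
2. 0 -> e / C _ C #: no change
surface: ozmudiaguboir

cell ASPECT=ol, VEL=ol, POLE=vo, KEL=du:
underlying: ozmidi-l-ub-pu-ir
1. e -> o, i -> u / B C0 _: fires at position(s) 4, 12: ozmudilubpuur
2. 0 -> e / C _ C #: no change
surface: ozmudilubpuur
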